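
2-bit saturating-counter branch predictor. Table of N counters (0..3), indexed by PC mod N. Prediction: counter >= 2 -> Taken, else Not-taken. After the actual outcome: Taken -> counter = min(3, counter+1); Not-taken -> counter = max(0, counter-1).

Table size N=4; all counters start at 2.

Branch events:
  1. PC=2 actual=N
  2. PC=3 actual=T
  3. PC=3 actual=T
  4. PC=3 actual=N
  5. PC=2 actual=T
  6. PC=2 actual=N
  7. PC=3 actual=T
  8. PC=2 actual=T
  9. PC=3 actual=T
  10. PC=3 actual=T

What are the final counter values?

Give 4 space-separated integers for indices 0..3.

Ev 1: PC=2 idx=2 pred=T actual=N -> ctr[2]=1
Ev 2: PC=3 idx=3 pred=T actual=T -> ctr[3]=3
Ev 3: PC=3 idx=3 pred=T actual=T -> ctr[3]=3
Ev 4: PC=3 idx=3 pred=T actual=N -> ctr[3]=2
Ev 5: PC=2 idx=2 pred=N actual=T -> ctr[2]=2
Ev 6: PC=2 idx=2 pred=T actual=N -> ctr[2]=1
Ev 7: PC=3 idx=3 pred=T actual=T -> ctr[3]=3
Ev 8: PC=2 idx=2 pred=N actual=T -> ctr[2]=2
Ev 9: PC=3 idx=3 pred=T actual=T -> ctr[3]=3
Ev 10: PC=3 idx=3 pred=T actual=T -> ctr[3]=3

Answer: 2 2 2 3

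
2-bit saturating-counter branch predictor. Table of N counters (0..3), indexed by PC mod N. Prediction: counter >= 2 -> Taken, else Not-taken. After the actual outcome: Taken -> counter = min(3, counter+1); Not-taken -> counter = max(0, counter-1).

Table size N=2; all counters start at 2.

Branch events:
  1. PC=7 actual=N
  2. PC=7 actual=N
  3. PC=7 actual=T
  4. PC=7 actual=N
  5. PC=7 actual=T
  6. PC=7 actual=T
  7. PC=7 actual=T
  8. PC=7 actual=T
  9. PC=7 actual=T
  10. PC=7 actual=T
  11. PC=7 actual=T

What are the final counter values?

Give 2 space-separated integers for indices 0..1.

Answer: 2 3

Derivation:
Ev 1: PC=7 idx=1 pred=T actual=N -> ctr[1]=1
Ev 2: PC=7 idx=1 pred=N actual=N -> ctr[1]=0
Ev 3: PC=7 idx=1 pred=N actual=T -> ctr[1]=1
Ev 4: PC=7 idx=1 pred=N actual=N -> ctr[1]=0
Ev 5: PC=7 idx=1 pred=N actual=T -> ctr[1]=1
Ev 6: PC=7 idx=1 pred=N actual=T -> ctr[1]=2
Ev 7: PC=7 idx=1 pred=T actual=T -> ctr[1]=3
Ev 8: PC=7 idx=1 pred=T actual=T -> ctr[1]=3
Ev 9: PC=7 idx=1 pred=T actual=T -> ctr[1]=3
Ev 10: PC=7 idx=1 pred=T actual=T -> ctr[1]=3
Ev 11: PC=7 idx=1 pred=T actual=T -> ctr[1]=3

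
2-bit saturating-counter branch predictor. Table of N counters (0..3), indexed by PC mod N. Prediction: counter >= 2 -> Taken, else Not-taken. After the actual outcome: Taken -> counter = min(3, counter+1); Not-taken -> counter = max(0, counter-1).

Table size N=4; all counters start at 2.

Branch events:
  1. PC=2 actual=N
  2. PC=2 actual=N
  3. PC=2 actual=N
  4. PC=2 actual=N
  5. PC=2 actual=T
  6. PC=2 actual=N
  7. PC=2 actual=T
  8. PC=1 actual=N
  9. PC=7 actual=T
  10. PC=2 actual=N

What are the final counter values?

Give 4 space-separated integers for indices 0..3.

Ev 1: PC=2 idx=2 pred=T actual=N -> ctr[2]=1
Ev 2: PC=2 idx=2 pred=N actual=N -> ctr[2]=0
Ev 3: PC=2 idx=2 pred=N actual=N -> ctr[2]=0
Ev 4: PC=2 idx=2 pred=N actual=N -> ctr[2]=0
Ev 5: PC=2 idx=2 pred=N actual=T -> ctr[2]=1
Ev 6: PC=2 idx=2 pred=N actual=N -> ctr[2]=0
Ev 7: PC=2 idx=2 pred=N actual=T -> ctr[2]=1
Ev 8: PC=1 idx=1 pred=T actual=N -> ctr[1]=1
Ev 9: PC=7 idx=3 pred=T actual=T -> ctr[3]=3
Ev 10: PC=2 idx=2 pred=N actual=N -> ctr[2]=0

Answer: 2 1 0 3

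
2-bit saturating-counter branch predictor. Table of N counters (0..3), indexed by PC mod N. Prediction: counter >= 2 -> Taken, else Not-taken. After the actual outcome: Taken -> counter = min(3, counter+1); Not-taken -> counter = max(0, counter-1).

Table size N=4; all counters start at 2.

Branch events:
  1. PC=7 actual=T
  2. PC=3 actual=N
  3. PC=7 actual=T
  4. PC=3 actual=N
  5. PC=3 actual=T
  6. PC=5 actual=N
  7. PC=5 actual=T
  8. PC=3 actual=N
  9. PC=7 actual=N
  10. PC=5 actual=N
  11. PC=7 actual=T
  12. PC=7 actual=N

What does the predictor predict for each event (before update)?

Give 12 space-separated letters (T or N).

Ev 1: PC=7 idx=3 pred=T actual=T -> ctr[3]=3
Ev 2: PC=3 idx=3 pred=T actual=N -> ctr[3]=2
Ev 3: PC=7 idx=3 pred=T actual=T -> ctr[3]=3
Ev 4: PC=3 idx=3 pred=T actual=N -> ctr[3]=2
Ev 5: PC=3 idx=3 pred=T actual=T -> ctr[3]=3
Ev 6: PC=5 idx=1 pred=T actual=N -> ctr[1]=1
Ev 7: PC=5 idx=1 pred=N actual=T -> ctr[1]=2
Ev 8: PC=3 idx=3 pred=T actual=N -> ctr[3]=2
Ev 9: PC=7 idx=3 pred=T actual=N -> ctr[3]=1
Ev 10: PC=5 idx=1 pred=T actual=N -> ctr[1]=1
Ev 11: PC=7 idx=3 pred=N actual=T -> ctr[3]=2
Ev 12: PC=7 idx=3 pred=T actual=N -> ctr[3]=1

Answer: T T T T T T N T T T N T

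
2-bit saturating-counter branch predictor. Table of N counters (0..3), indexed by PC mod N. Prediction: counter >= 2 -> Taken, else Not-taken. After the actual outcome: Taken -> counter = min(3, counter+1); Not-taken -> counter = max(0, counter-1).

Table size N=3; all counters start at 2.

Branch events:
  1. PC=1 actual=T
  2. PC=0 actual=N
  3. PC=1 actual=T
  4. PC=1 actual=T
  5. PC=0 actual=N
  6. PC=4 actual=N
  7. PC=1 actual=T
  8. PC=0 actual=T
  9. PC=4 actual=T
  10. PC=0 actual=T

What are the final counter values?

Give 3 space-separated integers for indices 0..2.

Ev 1: PC=1 idx=1 pred=T actual=T -> ctr[1]=3
Ev 2: PC=0 idx=0 pred=T actual=N -> ctr[0]=1
Ev 3: PC=1 idx=1 pred=T actual=T -> ctr[1]=3
Ev 4: PC=1 idx=1 pred=T actual=T -> ctr[1]=3
Ev 5: PC=0 idx=0 pred=N actual=N -> ctr[0]=0
Ev 6: PC=4 idx=1 pred=T actual=N -> ctr[1]=2
Ev 7: PC=1 idx=1 pred=T actual=T -> ctr[1]=3
Ev 8: PC=0 idx=0 pred=N actual=T -> ctr[0]=1
Ev 9: PC=4 idx=1 pred=T actual=T -> ctr[1]=3
Ev 10: PC=0 idx=0 pred=N actual=T -> ctr[0]=2

Answer: 2 3 2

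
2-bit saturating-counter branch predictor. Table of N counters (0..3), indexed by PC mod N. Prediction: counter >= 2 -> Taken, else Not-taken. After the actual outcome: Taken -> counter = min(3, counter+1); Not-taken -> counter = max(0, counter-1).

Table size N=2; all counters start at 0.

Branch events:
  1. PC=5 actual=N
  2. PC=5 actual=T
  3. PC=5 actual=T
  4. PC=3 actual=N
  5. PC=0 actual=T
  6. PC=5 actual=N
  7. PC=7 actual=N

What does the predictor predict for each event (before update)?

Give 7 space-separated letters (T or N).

Ev 1: PC=5 idx=1 pred=N actual=N -> ctr[1]=0
Ev 2: PC=5 idx=1 pred=N actual=T -> ctr[1]=1
Ev 3: PC=5 idx=1 pred=N actual=T -> ctr[1]=2
Ev 4: PC=3 idx=1 pred=T actual=N -> ctr[1]=1
Ev 5: PC=0 idx=0 pred=N actual=T -> ctr[0]=1
Ev 6: PC=5 idx=1 pred=N actual=N -> ctr[1]=0
Ev 7: PC=7 idx=1 pred=N actual=N -> ctr[1]=0

Answer: N N N T N N N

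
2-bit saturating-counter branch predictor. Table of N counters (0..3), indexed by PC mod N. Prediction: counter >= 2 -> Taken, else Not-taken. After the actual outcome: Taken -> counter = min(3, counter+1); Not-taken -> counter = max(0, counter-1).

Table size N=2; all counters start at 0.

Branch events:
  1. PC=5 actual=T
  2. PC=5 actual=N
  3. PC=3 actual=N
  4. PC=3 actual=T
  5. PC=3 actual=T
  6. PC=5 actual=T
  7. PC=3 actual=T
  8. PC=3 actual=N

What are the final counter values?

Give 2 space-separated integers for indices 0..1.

Ev 1: PC=5 idx=1 pred=N actual=T -> ctr[1]=1
Ev 2: PC=5 idx=1 pred=N actual=N -> ctr[1]=0
Ev 3: PC=3 idx=1 pred=N actual=N -> ctr[1]=0
Ev 4: PC=3 idx=1 pred=N actual=T -> ctr[1]=1
Ev 5: PC=3 idx=1 pred=N actual=T -> ctr[1]=2
Ev 6: PC=5 idx=1 pred=T actual=T -> ctr[1]=3
Ev 7: PC=3 idx=1 pred=T actual=T -> ctr[1]=3
Ev 8: PC=3 idx=1 pred=T actual=N -> ctr[1]=2

Answer: 0 2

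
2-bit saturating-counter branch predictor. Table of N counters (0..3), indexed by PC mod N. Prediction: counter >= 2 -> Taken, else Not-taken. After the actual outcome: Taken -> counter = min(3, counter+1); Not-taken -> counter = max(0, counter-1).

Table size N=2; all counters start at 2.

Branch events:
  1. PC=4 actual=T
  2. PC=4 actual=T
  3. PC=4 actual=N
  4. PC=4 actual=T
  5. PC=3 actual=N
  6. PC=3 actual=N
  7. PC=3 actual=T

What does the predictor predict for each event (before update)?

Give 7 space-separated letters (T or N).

Ev 1: PC=4 idx=0 pred=T actual=T -> ctr[0]=3
Ev 2: PC=4 idx=0 pred=T actual=T -> ctr[0]=3
Ev 3: PC=4 idx=0 pred=T actual=N -> ctr[0]=2
Ev 4: PC=4 idx=0 pred=T actual=T -> ctr[0]=3
Ev 5: PC=3 idx=1 pred=T actual=N -> ctr[1]=1
Ev 6: PC=3 idx=1 pred=N actual=N -> ctr[1]=0
Ev 7: PC=3 idx=1 pred=N actual=T -> ctr[1]=1

Answer: T T T T T N N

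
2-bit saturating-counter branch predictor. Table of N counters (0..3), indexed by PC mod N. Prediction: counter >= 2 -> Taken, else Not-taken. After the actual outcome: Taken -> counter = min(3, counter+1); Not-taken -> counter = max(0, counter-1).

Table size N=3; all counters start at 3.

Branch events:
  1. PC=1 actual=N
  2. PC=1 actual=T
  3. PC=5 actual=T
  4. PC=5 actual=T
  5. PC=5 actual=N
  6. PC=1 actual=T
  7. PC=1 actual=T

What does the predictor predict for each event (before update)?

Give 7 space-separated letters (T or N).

Ev 1: PC=1 idx=1 pred=T actual=N -> ctr[1]=2
Ev 2: PC=1 idx=1 pred=T actual=T -> ctr[1]=3
Ev 3: PC=5 idx=2 pred=T actual=T -> ctr[2]=3
Ev 4: PC=5 idx=2 pred=T actual=T -> ctr[2]=3
Ev 5: PC=5 idx=2 pred=T actual=N -> ctr[2]=2
Ev 6: PC=1 idx=1 pred=T actual=T -> ctr[1]=3
Ev 7: PC=1 idx=1 pred=T actual=T -> ctr[1]=3

Answer: T T T T T T T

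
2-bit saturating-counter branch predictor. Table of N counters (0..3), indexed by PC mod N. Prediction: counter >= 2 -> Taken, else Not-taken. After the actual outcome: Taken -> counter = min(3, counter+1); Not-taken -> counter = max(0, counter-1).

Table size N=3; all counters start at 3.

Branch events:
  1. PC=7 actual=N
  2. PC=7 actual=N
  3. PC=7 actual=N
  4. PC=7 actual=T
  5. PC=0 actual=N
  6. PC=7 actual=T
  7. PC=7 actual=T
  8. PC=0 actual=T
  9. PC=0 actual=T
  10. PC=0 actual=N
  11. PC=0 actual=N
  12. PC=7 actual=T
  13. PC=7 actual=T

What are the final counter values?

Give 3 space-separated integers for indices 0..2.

Ev 1: PC=7 idx=1 pred=T actual=N -> ctr[1]=2
Ev 2: PC=7 idx=1 pred=T actual=N -> ctr[1]=1
Ev 3: PC=7 idx=1 pred=N actual=N -> ctr[1]=0
Ev 4: PC=7 idx=1 pred=N actual=T -> ctr[1]=1
Ev 5: PC=0 idx=0 pred=T actual=N -> ctr[0]=2
Ev 6: PC=7 idx=1 pred=N actual=T -> ctr[1]=2
Ev 7: PC=7 idx=1 pred=T actual=T -> ctr[1]=3
Ev 8: PC=0 idx=0 pred=T actual=T -> ctr[0]=3
Ev 9: PC=0 idx=0 pred=T actual=T -> ctr[0]=3
Ev 10: PC=0 idx=0 pred=T actual=N -> ctr[0]=2
Ev 11: PC=0 idx=0 pred=T actual=N -> ctr[0]=1
Ev 12: PC=7 idx=1 pred=T actual=T -> ctr[1]=3
Ev 13: PC=7 idx=1 pred=T actual=T -> ctr[1]=3

Answer: 1 3 3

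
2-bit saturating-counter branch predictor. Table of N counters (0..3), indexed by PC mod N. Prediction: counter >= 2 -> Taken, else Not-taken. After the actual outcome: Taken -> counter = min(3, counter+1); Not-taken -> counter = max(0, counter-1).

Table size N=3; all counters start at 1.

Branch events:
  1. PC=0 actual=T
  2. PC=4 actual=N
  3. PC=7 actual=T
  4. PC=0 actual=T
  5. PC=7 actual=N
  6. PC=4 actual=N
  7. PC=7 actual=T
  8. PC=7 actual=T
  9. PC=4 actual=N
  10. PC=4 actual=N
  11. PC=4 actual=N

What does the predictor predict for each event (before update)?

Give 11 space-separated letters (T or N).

Ev 1: PC=0 idx=0 pred=N actual=T -> ctr[0]=2
Ev 2: PC=4 idx=1 pred=N actual=N -> ctr[1]=0
Ev 3: PC=7 idx=1 pred=N actual=T -> ctr[1]=1
Ev 4: PC=0 idx=0 pred=T actual=T -> ctr[0]=3
Ev 5: PC=7 idx=1 pred=N actual=N -> ctr[1]=0
Ev 6: PC=4 idx=1 pred=N actual=N -> ctr[1]=0
Ev 7: PC=7 idx=1 pred=N actual=T -> ctr[1]=1
Ev 8: PC=7 idx=1 pred=N actual=T -> ctr[1]=2
Ev 9: PC=4 idx=1 pred=T actual=N -> ctr[1]=1
Ev 10: PC=4 idx=1 pred=N actual=N -> ctr[1]=0
Ev 11: PC=4 idx=1 pred=N actual=N -> ctr[1]=0

Answer: N N N T N N N N T N N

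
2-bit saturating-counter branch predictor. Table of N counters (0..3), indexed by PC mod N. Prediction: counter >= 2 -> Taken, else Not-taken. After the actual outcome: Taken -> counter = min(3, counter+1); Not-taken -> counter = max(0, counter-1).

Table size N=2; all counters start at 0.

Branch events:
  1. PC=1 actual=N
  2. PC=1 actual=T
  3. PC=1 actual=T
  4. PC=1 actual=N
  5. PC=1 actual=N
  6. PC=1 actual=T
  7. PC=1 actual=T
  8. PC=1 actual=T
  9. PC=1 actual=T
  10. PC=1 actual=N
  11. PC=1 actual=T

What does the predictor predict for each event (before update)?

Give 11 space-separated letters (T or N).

Answer: N N N T N N N T T T T

Derivation:
Ev 1: PC=1 idx=1 pred=N actual=N -> ctr[1]=0
Ev 2: PC=1 idx=1 pred=N actual=T -> ctr[1]=1
Ev 3: PC=1 idx=1 pred=N actual=T -> ctr[1]=2
Ev 4: PC=1 idx=1 pred=T actual=N -> ctr[1]=1
Ev 5: PC=1 idx=1 pred=N actual=N -> ctr[1]=0
Ev 6: PC=1 idx=1 pred=N actual=T -> ctr[1]=1
Ev 7: PC=1 idx=1 pred=N actual=T -> ctr[1]=2
Ev 8: PC=1 idx=1 pred=T actual=T -> ctr[1]=3
Ev 9: PC=1 idx=1 pred=T actual=T -> ctr[1]=3
Ev 10: PC=1 idx=1 pred=T actual=N -> ctr[1]=2
Ev 11: PC=1 idx=1 pred=T actual=T -> ctr[1]=3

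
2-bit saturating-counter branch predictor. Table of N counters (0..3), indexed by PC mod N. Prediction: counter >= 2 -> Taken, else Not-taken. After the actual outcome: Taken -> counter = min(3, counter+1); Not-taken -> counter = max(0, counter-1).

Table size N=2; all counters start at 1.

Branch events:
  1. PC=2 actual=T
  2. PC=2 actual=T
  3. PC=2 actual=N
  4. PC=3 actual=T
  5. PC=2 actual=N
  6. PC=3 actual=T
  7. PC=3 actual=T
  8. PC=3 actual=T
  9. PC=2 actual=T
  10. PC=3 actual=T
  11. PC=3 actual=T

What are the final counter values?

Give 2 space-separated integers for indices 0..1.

Ev 1: PC=2 idx=0 pred=N actual=T -> ctr[0]=2
Ev 2: PC=2 idx=0 pred=T actual=T -> ctr[0]=3
Ev 3: PC=2 idx=0 pred=T actual=N -> ctr[0]=2
Ev 4: PC=3 idx=1 pred=N actual=T -> ctr[1]=2
Ev 5: PC=2 idx=0 pred=T actual=N -> ctr[0]=1
Ev 6: PC=3 idx=1 pred=T actual=T -> ctr[1]=3
Ev 7: PC=3 idx=1 pred=T actual=T -> ctr[1]=3
Ev 8: PC=3 idx=1 pred=T actual=T -> ctr[1]=3
Ev 9: PC=2 idx=0 pred=N actual=T -> ctr[0]=2
Ev 10: PC=3 idx=1 pred=T actual=T -> ctr[1]=3
Ev 11: PC=3 idx=1 pred=T actual=T -> ctr[1]=3

Answer: 2 3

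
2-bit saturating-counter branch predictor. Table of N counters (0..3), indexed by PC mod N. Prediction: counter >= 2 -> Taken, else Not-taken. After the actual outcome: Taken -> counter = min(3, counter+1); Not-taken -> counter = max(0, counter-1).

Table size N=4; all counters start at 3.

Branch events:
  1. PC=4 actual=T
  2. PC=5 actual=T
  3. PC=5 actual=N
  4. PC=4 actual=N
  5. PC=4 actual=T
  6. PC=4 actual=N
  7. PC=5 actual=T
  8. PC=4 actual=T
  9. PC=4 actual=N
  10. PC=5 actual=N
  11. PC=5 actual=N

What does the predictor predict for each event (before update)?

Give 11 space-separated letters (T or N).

Answer: T T T T T T T T T T T

Derivation:
Ev 1: PC=4 idx=0 pred=T actual=T -> ctr[0]=3
Ev 2: PC=5 idx=1 pred=T actual=T -> ctr[1]=3
Ev 3: PC=5 idx=1 pred=T actual=N -> ctr[1]=2
Ev 4: PC=4 idx=0 pred=T actual=N -> ctr[0]=2
Ev 5: PC=4 idx=0 pred=T actual=T -> ctr[0]=3
Ev 6: PC=4 idx=0 pred=T actual=N -> ctr[0]=2
Ev 7: PC=5 idx=1 pred=T actual=T -> ctr[1]=3
Ev 8: PC=4 idx=0 pred=T actual=T -> ctr[0]=3
Ev 9: PC=4 idx=0 pred=T actual=N -> ctr[0]=2
Ev 10: PC=5 idx=1 pred=T actual=N -> ctr[1]=2
Ev 11: PC=5 idx=1 pred=T actual=N -> ctr[1]=1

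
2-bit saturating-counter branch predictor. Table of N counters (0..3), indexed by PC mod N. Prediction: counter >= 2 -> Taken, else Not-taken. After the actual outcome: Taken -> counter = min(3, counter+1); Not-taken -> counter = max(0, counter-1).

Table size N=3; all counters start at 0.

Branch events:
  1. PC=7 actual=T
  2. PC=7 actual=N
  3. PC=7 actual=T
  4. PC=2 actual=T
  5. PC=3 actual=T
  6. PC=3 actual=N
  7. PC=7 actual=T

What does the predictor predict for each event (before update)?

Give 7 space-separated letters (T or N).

Answer: N N N N N N N

Derivation:
Ev 1: PC=7 idx=1 pred=N actual=T -> ctr[1]=1
Ev 2: PC=7 idx=1 pred=N actual=N -> ctr[1]=0
Ev 3: PC=7 idx=1 pred=N actual=T -> ctr[1]=1
Ev 4: PC=2 idx=2 pred=N actual=T -> ctr[2]=1
Ev 5: PC=3 idx=0 pred=N actual=T -> ctr[0]=1
Ev 6: PC=3 idx=0 pred=N actual=N -> ctr[0]=0
Ev 7: PC=7 idx=1 pred=N actual=T -> ctr[1]=2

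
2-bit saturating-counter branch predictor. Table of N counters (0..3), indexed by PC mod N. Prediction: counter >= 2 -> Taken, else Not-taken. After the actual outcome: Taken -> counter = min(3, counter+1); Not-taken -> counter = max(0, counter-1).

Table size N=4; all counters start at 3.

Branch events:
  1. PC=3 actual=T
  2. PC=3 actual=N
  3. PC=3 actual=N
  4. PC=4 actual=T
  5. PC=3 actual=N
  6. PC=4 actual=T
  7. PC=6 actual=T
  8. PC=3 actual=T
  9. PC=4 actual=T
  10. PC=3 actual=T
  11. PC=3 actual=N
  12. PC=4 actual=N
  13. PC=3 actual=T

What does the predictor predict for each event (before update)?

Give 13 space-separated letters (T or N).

Answer: T T T T N T T N T N T T N

Derivation:
Ev 1: PC=3 idx=3 pred=T actual=T -> ctr[3]=3
Ev 2: PC=3 idx=3 pred=T actual=N -> ctr[3]=2
Ev 3: PC=3 idx=3 pred=T actual=N -> ctr[3]=1
Ev 4: PC=4 idx=0 pred=T actual=T -> ctr[0]=3
Ev 5: PC=3 idx=3 pred=N actual=N -> ctr[3]=0
Ev 6: PC=4 idx=0 pred=T actual=T -> ctr[0]=3
Ev 7: PC=6 idx=2 pred=T actual=T -> ctr[2]=3
Ev 8: PC=3 idx=3 pred=N actual=T -> ctr[3]=1
Ev 9: PC=4 idx=0 pred=T actual=T -> ctr[0]=3
Ev 10: PC=3 idx=3 pred=N actual=T -> ctr[3]=2
Ev 11: PC=3 idx=3 pred=T actual=N -> ctr[3]=1
Ev 12: PC=4 idx=0 pred=T actual=N -> ctr[0]=2
Ev 13: PC=3 idx=3 pred=N actual=T -> ctr[3]=2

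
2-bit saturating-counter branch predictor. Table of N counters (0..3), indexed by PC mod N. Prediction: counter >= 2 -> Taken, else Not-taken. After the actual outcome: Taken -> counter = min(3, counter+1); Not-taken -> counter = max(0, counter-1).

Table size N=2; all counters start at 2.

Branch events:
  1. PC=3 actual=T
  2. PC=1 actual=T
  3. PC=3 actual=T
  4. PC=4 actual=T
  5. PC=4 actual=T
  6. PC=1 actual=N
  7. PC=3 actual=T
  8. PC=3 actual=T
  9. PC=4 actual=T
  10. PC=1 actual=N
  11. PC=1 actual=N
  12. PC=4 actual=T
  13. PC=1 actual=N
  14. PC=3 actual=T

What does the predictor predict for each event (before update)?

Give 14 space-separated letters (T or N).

Answer: T T T T T T T T T T T T N N

Derivation:
Ev 1: PC=3 idx=1 pred=T actual=T -> ctr[1]=3
Ev 2: PC=1 idx=1 pred=T actual=T -> ctr[1]=3
Ev 3: PC=3 idx=1 pred=T actual=T -> ctr[1]=3
Ev 4: PC=4 idx=0 pred=T actual=T -> ctr[0]=3
Ev 5: PC=4 idx=0 pred=T actual=T -> ctr[0]=3
Ev 6: PC=1 idx=1 pred=T actual=N -> ctr[1]=2
Ev 7: PC=3 idx=1 pred=T actual=T -> ctr[1]=3
Ev 8: PC=3 idx=1 pred=T actual=T -> ctr[1]=3
Ev 9: PC=4 idx=0 pred=T actual=T -> ctr[0]=3
Ev 10: PC=1 idx=1 pred=T actual=N -> ctr[1]=2
Ev 11: PC=1 idx=1 pred=T actual=N -> ctr[1]=1
Ev 12: PC=4 idx=0 pred=T actual=T -> ctr[0]=3
Ev 13: PC=1 idx=1 pred=N actual=N -> ctr[1]=0
Ev 14: PC=3 idx=1 pred=N actual=T -> ctr[1]=1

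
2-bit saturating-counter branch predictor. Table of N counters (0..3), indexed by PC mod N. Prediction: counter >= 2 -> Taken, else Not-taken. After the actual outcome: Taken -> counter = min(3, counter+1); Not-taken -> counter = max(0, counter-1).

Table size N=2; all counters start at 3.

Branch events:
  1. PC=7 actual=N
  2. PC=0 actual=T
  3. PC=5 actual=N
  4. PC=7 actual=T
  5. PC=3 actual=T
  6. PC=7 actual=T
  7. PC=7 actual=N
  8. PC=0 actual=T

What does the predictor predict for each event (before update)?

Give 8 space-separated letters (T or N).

Answer: T T T N T T T T

Derivation:
Ev 1: PC=7 idx=1 pred=T actual=N -> ctr[1]=2
Ev 2: PC=0 idx=0 pred=T actual=T -> ctr[0]=3
Ev 3: PC=5 idx=1 pred=T actual=N -> ctr[1]=1
Ev 4: PC=7 idx=1 pred=N actual=T -> ctr[1]=2
Ev 5: PC=3 idx=1 pred=T actual=T -> ctr[1]=3
Ev 6: PC=7 idx=1 pred=T actual=T -> ctr[1]=3
Ev 7: PC=7 idx=1 pred=T actual=N -> ctr[1]=2
Ev 8: PC=0 idx=0 pred=T actual=T -> ctr[0]=3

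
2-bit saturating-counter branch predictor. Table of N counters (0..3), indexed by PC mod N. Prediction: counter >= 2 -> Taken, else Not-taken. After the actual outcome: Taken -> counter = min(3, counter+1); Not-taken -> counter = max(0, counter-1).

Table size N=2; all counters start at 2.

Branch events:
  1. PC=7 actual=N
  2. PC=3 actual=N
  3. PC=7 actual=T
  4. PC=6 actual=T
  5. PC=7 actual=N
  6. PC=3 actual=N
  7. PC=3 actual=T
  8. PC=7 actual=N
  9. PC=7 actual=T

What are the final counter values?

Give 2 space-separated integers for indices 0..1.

Ev 1: PC=7 idx=1 pred=T actual=N -> ctr[1]=1
Ev 2: PC=3 idx=1 pred=N actual=N -> ctr[1]=0
Ev 3: PC=7 idx=1 pred=N actual=T -> ctr[1]=1
Ev 4: PC=6 idx=0 pred=T actual=T -> ctr[0]=3
Ev 5: PC=7 idx=1 pred=N actual=N -> ctr[1]=0
Ev 6: PC=3 idx=1 pred=N actual=N -> ctr[1]=0
Ev 7: PC=3 idx=1 pred=N actual=T -> ctr[1]=1
Ev 8: PC=7 idx=1 pred=N actual=N -> ctr[1]=0
Ev 9: PC=7 idx=1 pred=N actual=T -> ctr[1]=1

Answer: 3 1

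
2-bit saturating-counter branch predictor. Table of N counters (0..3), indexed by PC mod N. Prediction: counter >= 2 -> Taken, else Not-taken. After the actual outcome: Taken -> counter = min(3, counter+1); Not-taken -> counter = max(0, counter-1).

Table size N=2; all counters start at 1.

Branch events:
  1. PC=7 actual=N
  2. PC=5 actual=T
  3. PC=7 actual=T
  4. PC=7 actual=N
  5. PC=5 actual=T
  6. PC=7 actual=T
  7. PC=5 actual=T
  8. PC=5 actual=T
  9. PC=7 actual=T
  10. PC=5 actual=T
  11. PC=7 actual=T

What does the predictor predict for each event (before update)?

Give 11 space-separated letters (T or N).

Ev 1: PC=7 idx=1 pred=N actual=N -> ctr[1]=0
Ev 2: PC=5 idx=1 pred=N actual=T -> ctr[1]=1
Ev 3: PC=7 idx=1 pred=N actual=T -> ctr[1]=2
Ev 4: PC=7 idx=1 pred=T actual=N -> ctr[1]=1
Ev 5: PC=5 idx=1 pred=N actual=T -> ctr[1]=2
Ev 6: PC=7 idx=1 pred=T actual=T -> ctr[1]=3
Ev 7: PC=5 idx=1 pred=T actual=T -> ctr[1]=3
Ev 8: PC=5 idx=1 pred=T actual=T -> ctr[1]=3
Ev 9: PC=7 idx=1 pred=T actual=T -> ctr[1]=3
Ev 10: PC=5 idx=1 pred=T actual=T -> ctr[1]=3
Ev 11: PC=7 idx=1 pred=T actual=T -> ctr[1]=3

Answer: N N N T N T T T T T T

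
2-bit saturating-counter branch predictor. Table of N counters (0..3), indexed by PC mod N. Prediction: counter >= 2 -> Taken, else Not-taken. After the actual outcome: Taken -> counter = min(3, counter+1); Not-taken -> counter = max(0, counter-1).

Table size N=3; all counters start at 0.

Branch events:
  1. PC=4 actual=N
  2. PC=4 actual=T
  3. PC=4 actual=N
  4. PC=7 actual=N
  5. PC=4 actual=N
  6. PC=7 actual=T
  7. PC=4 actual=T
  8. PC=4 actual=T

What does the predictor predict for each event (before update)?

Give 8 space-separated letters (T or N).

Answer: N N N N N N N T

Derivation:
Ev 1: PC=4 idx=1 pred=N actual=N -> ctr[1]=0
Ev 2: PC=4 idx=1 pred=N actual=T -> ctr[1]=1
Ev 3: PC=4 idx=1 pred=N actual=N -> ctr[1]=0
Ev 4: PC=7 idx=1 pred=N actual=N -> ctr[1]=0
Ev 5: PC=4 idx=1 pred=N actual=N -> ctr[1]=0
Ev 6: PC=7 idx=1 pred=N actual=T -> ctr[1]=1
Ev 7: PC=4 idx=1 pred=N actual=T -> ctr[1]=2
Ev 8: PC=4 idx=1 pred=T actual=T -> ctr[1]=3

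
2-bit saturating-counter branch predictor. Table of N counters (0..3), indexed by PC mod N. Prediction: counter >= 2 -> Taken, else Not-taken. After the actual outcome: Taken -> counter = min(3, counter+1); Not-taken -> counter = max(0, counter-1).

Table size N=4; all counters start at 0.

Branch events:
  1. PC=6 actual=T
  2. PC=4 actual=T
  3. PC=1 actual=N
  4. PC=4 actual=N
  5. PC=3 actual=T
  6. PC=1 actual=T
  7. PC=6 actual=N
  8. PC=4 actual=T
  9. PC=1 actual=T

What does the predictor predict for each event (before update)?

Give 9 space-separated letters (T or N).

Answer: N N N N N N N N N

Derivation:
Ev 1: PC=6 idx=2 pred=N actual=T -> ctr[2]=1
Ev 2: PC=4 idx=0 pred=N actual=T -> ctr[0]=1
Ev 3: PC=1 idx=1 pred=N actual=N -> ctr[1]=0
Ev 4: PC=4 idx=0 pred=N actual=N -> ctr[0]=0
Ev 5: PC=3 idx=3 pred=N actual=T -> ctr[3]=1
Ev 6: PC=1 idx=1 pred=N actual=T -> ctr[1]=1
Ev 7: PC=6 idx=2 pred=N actual=N -> ctr[2]=0
Ev 8: PC=4 idx=0 pred=N actual=T -> ctr[0]=1
Ev 9: PC=1 idx=1 pred=N actual=T -> ctr[1]=2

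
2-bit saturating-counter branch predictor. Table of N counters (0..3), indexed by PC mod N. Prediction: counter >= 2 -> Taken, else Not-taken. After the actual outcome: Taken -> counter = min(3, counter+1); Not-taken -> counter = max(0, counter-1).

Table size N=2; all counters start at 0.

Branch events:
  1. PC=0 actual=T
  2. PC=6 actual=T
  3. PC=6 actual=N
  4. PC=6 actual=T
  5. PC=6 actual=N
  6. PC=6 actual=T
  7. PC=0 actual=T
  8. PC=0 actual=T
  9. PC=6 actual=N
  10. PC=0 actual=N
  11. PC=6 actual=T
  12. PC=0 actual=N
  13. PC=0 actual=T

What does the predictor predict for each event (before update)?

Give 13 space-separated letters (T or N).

Ev 1: PC=0 idx=0 pred=N actual=T -> ctr[0]=1
Ev 2: PC=6 idx=0 pred=N actual=T -> ctr[0]=2
Ev 3: PC=6 idx=0 pred=T actual=N -> ctr[0]=1
Ev 4: PC=6 idx=0 pred=N actual=T -> ctr[0]=2
Ev 5: PC=6 idx=0 pred=T actual=N -> ctr[0]=1
Ev 6: PC=6 idx=0 pred=N actual=T -> ctr[0]=2
Ev 7: PC=0 idx=0 pred=T actual=T -> ctr[0]=3
Ev 8: PC=0 idx=0 pred=T actual=T -> ctr[0]=3
Ev 9: PC=6 idx=0 pred=T actual=N -> ctr[0]=2
Ev 10: PC=0 idx=0 pred=T actual=N -> ctr[0]=1
Ev 11: PC=6 idx=0 pred=N actual=T -> ctr[0]=2
Ev 12: PC=0 idx=0 pred=T actual=N -> ctr[0]=1
Ev 13: PC=0 idx=0 pred=N actual=T -> ctr[0]=2

Answer: N N T N T N T T T T N T N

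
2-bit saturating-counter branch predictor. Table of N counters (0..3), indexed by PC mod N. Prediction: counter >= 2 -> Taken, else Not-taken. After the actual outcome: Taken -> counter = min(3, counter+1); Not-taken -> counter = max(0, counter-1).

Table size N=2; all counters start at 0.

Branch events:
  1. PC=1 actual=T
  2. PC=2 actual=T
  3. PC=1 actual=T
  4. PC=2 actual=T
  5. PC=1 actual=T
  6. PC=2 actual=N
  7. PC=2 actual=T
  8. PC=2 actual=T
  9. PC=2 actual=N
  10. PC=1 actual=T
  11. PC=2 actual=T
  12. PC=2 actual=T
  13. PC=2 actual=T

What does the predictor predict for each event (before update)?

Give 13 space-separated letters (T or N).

Answer: N N N N T T N T T T T T T

Derivation:
Ev 1: PC=1 idx=1 pred=N actual=T -> ctr[1]=1
Ev 2: PC=2 idx=0 pred=N actual=T -> ctr[0]=1
Ev 3: PC=1 idx=1 pred=N actual=T -> ctr[1]=2
Ev 4: PC=2 idx=0 pred=N actual=T -> ctr[0]=2
Ev 5: PC=1 idx=1 pred=T actual=T -> ctr[1]=3
Ev 6: PC=2 idx=0 pred=T actual=N -> ctr[0]=1
Ev 7: PC=2 idx=0 pred=N actual=T -> ctr[0]=2
Ev 8: PC=2 idx=0 pred=T actual=T -> ctr[0]=3
Ev 9: PC=2 idx=0 pred=T actual=N -> ctr[0]=2
Ev 10: PC=1 idx=1 pred=T actual=T -> ctr[1]=3
Ev 11: PC=2 idx=0 pred=T actual=T -> ctr[0]=3
Ev 12: PC=2 idx=0 pred=T actual=T -> ctr[0]=3
Ev 13: PC=2 idx=0 pred=T actual=T -> ctr[0]=3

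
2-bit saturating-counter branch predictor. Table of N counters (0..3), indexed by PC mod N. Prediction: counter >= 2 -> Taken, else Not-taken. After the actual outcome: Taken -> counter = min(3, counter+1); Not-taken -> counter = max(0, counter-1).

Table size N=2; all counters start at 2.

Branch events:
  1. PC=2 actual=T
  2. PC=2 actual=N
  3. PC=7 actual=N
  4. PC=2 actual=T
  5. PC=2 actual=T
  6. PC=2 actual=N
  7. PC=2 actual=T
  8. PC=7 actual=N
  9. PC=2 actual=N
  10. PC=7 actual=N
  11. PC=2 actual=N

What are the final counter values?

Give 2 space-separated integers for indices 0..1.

Answer: 1 0

Derivation:
Ev 1: PC=2 idx=0 pred=T actual=T -> ctr[0]=3
Ev 2: PC=2 idx=0 pred=T actual=N -> ctr[0]=2
Ev 3: PC=7 idx=1 pred=T actual=N -> ctr[1]=1
Ev 4: PC=2 idx=0 pred=T actual=T -> ctr[0]=3
Ev 5: PC=2 idx=0 pred=T actual=T -> ctr[0]=3
Ev 6: PC=2 idx=0 pred=T actual=N -> ctr[0]=2
Ev 7: PC=2 idx=0 pred=T actual=T -> ctr[0]=3
Ev 8: PC=7 idx=1 pred=N actual=N -> ctr[1]=0
Ev 9: PC=2 idx=0 pred=T actual=N -> ctr[0]=2
Ev 10: PC=7 idx=1 pred=N actual=N -> ctr[1]=0
Ev 11: PC=2 idx=0 pred=T actual=N -> ctr[0]=1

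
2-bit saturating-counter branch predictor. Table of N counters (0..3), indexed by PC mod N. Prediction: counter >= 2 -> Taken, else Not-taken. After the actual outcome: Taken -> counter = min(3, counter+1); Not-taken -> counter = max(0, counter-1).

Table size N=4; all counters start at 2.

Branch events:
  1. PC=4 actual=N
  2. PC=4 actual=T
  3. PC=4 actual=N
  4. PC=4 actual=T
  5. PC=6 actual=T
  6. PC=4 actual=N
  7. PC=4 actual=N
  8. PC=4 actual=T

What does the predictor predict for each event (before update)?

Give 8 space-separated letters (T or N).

Ev 1: PC=4 idx=0 pred=T actual=N -> ctr[0]=1
Ev 2: PC=4 idx=0 pred=N actual=T -> ctr[0]=2
Ev 3: PC=4 idx=0 pred=T actual=N -> ctr[0]=1
Ev 4: PC=4 idx=0 pred=N actual=T -> ctr[0]=2
Ev 5: PC=6 idx=2 pred=T actual=T -> ctr[2]=3
Ev 6: PC=4 idx=0 pred=T actual=N -> ctr[0]=1
Ev 7: PC=4 idx=0 pred=N actual=N -> ctr[0]=0
Ev 8: PC=4 idx=0 pred=N actual=T -> ctr[0]=1

Answer: T N T N T T N N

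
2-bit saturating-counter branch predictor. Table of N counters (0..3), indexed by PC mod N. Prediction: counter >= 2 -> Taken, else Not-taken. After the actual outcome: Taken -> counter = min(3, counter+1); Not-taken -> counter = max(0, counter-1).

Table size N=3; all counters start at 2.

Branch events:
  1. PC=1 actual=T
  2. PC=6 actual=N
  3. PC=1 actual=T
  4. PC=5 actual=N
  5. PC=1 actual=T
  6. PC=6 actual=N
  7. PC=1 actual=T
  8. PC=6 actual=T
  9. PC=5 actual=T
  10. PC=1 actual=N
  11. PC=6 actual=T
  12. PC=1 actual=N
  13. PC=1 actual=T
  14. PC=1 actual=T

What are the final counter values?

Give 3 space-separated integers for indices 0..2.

Ev 1: PC=1 idx=1 pred=T actual=T -> ctr[1]=3
Ev 2: PC=6 idx=0 pred=T actual=N -> ctr[0]=1
Ev 3: PC=1 idx=1 pred=T actual=T -> ctr[1]=3
Ev 4: PC=5 idx=2 pred=T actual=N -> ctr[2]=1
Ev 5: PC=1 idx=1 pred=T actual=T -> ctr[1]=3
Ev 6: PC=6 idx=0 pred=N actual=N -> ctr[0]=0
Ev 7: PC=1 idx=1 pred=T actual=T -> ctr[1]=3
Ev 8: PC=6 idx=0 pred=N actual=T -> ctr[0]=1
Ev 9: PC=5 idx=2 pred=N actual=T -> ctr[2]=2
Ev 10: PC=1 idx=1 pred=T actual=N -> ctr[1]=2
Ev 11: PC=6 idx=0 pred=N actual=T -> ctr[0]=2
Ev 12: PC=1 idx=1 pred=T actual=N -> ctr[1]=1
Ev 13: PC=1 idx=1 pred=N actual=T -> ctr[1]=2
Ev 14: PC=1 idx=1 pred=T actual=T -> ctr[1]=3

Answer: 2 3 2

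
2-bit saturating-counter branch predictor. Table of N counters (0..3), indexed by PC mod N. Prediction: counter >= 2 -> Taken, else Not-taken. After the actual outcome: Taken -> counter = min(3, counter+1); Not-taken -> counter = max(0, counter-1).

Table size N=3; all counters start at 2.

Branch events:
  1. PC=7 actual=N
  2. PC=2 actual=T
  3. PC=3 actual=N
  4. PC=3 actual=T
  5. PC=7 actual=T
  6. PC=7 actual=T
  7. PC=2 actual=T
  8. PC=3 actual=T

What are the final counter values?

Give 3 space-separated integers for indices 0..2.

Ev 1: PC=7 idx=1 pred=T actual=N -> ctr[1]=1
Ev 2: PC=2 idx=2 pred=T actual=T -> ctr[2]=3
Ev 3: PC=3 idx=0 pred=T actual=N -> ctr[0]=1
Ev 4: PC=3 idx=0 pred=N actual=T -> ctr[0]=2
Ev 5: PC=7 idx=1 pred=N actual=T -> ctr[1]=2
Ev 6: PC=7 idx=1 pred=T actual=T -> ctr[1]=3
Ev 7: PC=2 idx=2 pred=T actual=T -> ctr[2]=3
Ev 8: PC=3 idx=0 pred=T actual=T -> ctr[0]=3

Answer: 3 3 3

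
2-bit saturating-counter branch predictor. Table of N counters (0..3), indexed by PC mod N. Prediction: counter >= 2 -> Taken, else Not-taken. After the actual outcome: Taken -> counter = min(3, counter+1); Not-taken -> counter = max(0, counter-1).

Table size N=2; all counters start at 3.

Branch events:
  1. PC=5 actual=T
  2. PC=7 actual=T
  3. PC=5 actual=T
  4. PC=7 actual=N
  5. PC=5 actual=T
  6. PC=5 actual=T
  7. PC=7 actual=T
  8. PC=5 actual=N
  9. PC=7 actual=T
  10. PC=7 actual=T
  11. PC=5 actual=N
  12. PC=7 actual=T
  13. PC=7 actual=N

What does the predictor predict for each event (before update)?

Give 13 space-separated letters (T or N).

Ev 1: PC=5 idx=1 pred=T actual=T -> ctr[1]=3
Ev 2: PC=7 idx=1 pred=T actual=T -> ctr[1]=3
Ev 3: PC=5 idx=1 pred=T actual=T -> ctr[1]=3
Ev 4: PC=7 idx=1 pred=T actual=N -> ctr[1]=2
Ev 5: PC=5 idx=1 pred=T actual=T -> ctr[1]=3
Ev 6: PC=5 idx=1 pred=T actual=T -> ctr[1]=3
Ev 7: PC=7 idx=1 pred=T actual=T -> ctr[1]=3
Ev 8: PC=5 idx=1 pred=T actual=N -> ctr[1]=2
Ev 9: PC=7 idx=1 pred=T actual=T -> ctr[1]=3
Ev 10: PC=7 idx=1 pred=T actual=T -> ctr[1]=3
Ev 11: PC=5 idx=1 pred=T actual=N -> ctr[1]=2
Ev 12: PC=7 idx=1 pred=T actual=T -> ctr[1]=3
Ev 13: PC=7 idx=1 pred=T actual=N -> ctr[1]=2

Answer: T T T T T T T T T T T T T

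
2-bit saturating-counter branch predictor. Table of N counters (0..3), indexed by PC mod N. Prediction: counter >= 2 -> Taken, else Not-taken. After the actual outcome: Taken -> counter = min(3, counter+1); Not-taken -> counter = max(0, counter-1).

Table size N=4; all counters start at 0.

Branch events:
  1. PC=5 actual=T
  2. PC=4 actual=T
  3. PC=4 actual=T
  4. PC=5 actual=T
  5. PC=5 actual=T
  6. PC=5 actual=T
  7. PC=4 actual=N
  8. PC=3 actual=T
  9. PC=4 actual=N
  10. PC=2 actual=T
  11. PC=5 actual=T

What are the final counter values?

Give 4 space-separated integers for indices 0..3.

Answer: 0 3 1 1

Derivation:
Ev 1: PC=5 idx=1 pred=N actual=T -> ctr[1]=1
Ev 2: PC=4 idx=0 pred=N actual=T -> ctr[0]=1
Ev 3: PC=4 idx=0 pred=N actual=T -> ctr[0]=2
Ev 4: PC=5 idx=1 pred=N actual=T -> ctr[1]=2
Ev 5: PC=5 idx=1 pred=T actual=T -> ctr[1]=3
Ev 6: PC=5 idx=1 pred=T actual=T -> ctr[1]=3
Ev 7: PC=4 idx=0 pred=T actual=N -> ctr[0]=1
Ev 8: PC=3 idx=3 pred=N actual=T -> ctr[3]=1
Ev 9: PC=4 idx=0 pred=N actual=N -> ctr[0]=0
Ev 10: PC=2 idx=2 pred=N actual=T -> ctr[2]=1
Ev 11: PC=5 idx=1 pred=T actual=T -> ctr[1]=3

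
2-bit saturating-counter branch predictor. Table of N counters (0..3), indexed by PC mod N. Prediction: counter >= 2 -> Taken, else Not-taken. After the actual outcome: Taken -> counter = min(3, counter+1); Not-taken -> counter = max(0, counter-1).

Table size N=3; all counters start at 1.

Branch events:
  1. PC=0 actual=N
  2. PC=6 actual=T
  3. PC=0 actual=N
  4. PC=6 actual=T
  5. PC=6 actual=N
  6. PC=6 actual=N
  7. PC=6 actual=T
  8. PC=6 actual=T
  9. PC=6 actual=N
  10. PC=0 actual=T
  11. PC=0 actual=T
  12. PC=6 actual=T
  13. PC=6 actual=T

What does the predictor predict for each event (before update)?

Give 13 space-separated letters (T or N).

Ev 1: PC=0 idx=0 pred=N actual=N -> ctr[0]=0
Ev 2: PC=6 idx=0 pred=N actual=T -> ctr[0]=1
Ev 3: PC=0 idx=0 pred=N actual=N -> ctr[0]=0
Ev 4: PC=6 idx=0 pred=N actual=T -> ctr[0]=1
Ev 5: PC=6 idx=0 pred=N actual=N -> ctr[0]=0
Ev 6: PC=6 idx=0 pred=N actual=N -> ctr[0]=0
Ev 7: PC=6 idx=0 pred=N actual=T -> ctr[0]=1
Ev 8: PC=6 idx=0 pred=N actual=T -> ctr[0]=2
Ev 9: PC=6 idx=0 pred=T actual=N -> ctr[0]=1
Ev 10: PC=0 idx=0 pred=N actual=T -> ctr[0]=2
Ev 11: PC=0 idx=0 pred=T actual=T -> ctr[0]=3
Ev 12: PC=6 idx=0 pred=T actual=T -> ctr[0]=3
Ev 13: PC=6 idx=0 pred=T actual=T -> ctr[0]=3

Answer: N N N N N N N N T N T T T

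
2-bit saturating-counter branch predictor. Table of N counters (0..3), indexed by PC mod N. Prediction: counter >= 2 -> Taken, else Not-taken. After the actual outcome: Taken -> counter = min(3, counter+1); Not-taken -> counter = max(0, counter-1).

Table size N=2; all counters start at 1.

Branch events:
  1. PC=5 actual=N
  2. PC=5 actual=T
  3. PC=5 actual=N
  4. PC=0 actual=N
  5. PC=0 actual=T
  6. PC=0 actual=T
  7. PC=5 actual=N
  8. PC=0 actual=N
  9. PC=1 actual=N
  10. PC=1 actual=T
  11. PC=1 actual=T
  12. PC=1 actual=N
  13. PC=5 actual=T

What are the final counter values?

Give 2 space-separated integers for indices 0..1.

Answer: 1 2

Derivation:
Ev 1: PC=5 idx=1 pred=N actual=N -> ctr[1]=0
Ev 2: PC=5 idx=1 pred=N actual=T -> ctr[1]=1
Ev 3: PC=5 idx=1 pred=N actual=N -> ctr[1]=0
Ev 4: PC=0 idx=0 pred=N actual=N -> ctr[0]=0
Ev 5: PC=0 idx=0 pred=N actual=T -> ctr[0]=1
Ev 6: PC=0 idx=0 pred=N actual=T -> ctr[0]=2
Ev 7: PC=5 idx=1 pred=N actual=N -> ctr[1]=0
Ev 8: PC=0 idx=0 pred=T actual=N -> ctr[0]=1
Ev 9: PC=1 idx=1 pred=N actual=N -> ctr[1]=0
Ev 10: PC=1 idx=1 pred=N actual=T -> ctr[1]=1
Ev 11: PC=1 idx=1 pred=N actual=T -> ctr[1]=2
Ev 12: PC=1 idx=1 pred=T actual=N -> ctr[1]=1
Ev 13: PC=5 idx=1 pred=N actual=T -> ctr[1]=2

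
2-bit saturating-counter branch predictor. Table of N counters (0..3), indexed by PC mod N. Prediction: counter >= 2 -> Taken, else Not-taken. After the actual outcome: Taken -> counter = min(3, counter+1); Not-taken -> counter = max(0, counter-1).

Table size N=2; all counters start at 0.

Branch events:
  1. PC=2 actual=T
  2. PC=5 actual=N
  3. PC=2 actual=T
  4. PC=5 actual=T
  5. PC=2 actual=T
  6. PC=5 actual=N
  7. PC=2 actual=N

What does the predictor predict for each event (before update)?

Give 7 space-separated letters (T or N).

Ev 1: PC=2 idx=0 pred=N actual=T -> ctr[0]=1
Ev 2: PC=5 idx=1 pred=N actual=N -> ctr[1]=0
Ev 3: PC=2 idx=0 pred=N actual=T -> ctr[0]=2
Ev 4: PC=5 idx=1 pred=N actual=T -> ctr[1]=1
Ev 5: PC=2 idx=0 pred=T actual=T -> ctr[0]=3
Ev 6: PC=5 idx=1 pred=N actual=N -> ctr[1]=0
Ev 7: PC=2 idx=0 pred=T actual=N -> ctr[0]=2

Answer: N N N N T N T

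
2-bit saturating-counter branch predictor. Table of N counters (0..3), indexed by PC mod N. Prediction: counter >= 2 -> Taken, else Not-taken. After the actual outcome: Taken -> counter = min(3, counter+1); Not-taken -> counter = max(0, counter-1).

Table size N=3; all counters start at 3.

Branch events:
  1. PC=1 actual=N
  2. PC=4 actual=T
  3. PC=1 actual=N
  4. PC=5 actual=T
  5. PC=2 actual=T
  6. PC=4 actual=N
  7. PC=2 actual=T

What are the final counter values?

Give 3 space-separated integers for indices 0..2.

Answer: 3 1 3

Derivation:
Ev 1: PC=1 idx=1 pred=T actual=N -> ctr[1]=2
Ev 2: PC=4 idx=1 pred=T actual=T -> ctr[1]=3
Ev 3: PC=1 idx=1 pred=T actual=N -> ctr[1]=2
Ev 4: PC=5 idx=2 pred=T actual=T -> ctr[2]=3
Ev 5: PC=2 idx=2 pred=T actual=T -> ctr[2]=3
Ev 6: PC=4 idx=1 pred=T actual=N -> ctr[1]=1
Ev 7: PC=2 idx=2 pred=T actual=T -> ctr[2]=3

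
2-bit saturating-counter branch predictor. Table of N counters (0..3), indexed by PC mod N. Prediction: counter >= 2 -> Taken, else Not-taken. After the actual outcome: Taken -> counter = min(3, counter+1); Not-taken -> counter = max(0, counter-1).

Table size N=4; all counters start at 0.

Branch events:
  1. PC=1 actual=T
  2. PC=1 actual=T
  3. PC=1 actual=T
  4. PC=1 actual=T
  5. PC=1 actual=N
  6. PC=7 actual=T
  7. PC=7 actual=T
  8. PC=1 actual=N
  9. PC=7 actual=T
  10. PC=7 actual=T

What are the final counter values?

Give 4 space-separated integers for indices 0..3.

Answer: 0 1 0 3

Derivation:
Ev 1: PC=1 idx=1 pred=N actual=T -> ctr[1]=1
Ev 2: PC=1 idx=1 pred=N actual=T -> ctr[1]=2
Ev 3: PC=1 idx=1 pred=T actual=T -> ctr[1]=3
Ev 4: PC=1 idx=1 pred=T actual=T -> ctr[1]=3
Ev 5: PC=1 idx=1 pred=T actual=N -> ctr[1]=2
Ev 6: PC=7 idx=3 pred=N actual=T -> ctr[3]=1
Ev 7: PC=7 idx=3 pred=N actual=T -> ctr[3]=2
Ev 8: PC=1 idx=1 pred=T actual=N -> ctr[1]=1
Ev 9: PC=7 idx=3 pred=T actual=T -> ctr[3]=3
Ev 10: PC=7 idx=3 pred=T actual=T -> ctr[3]=3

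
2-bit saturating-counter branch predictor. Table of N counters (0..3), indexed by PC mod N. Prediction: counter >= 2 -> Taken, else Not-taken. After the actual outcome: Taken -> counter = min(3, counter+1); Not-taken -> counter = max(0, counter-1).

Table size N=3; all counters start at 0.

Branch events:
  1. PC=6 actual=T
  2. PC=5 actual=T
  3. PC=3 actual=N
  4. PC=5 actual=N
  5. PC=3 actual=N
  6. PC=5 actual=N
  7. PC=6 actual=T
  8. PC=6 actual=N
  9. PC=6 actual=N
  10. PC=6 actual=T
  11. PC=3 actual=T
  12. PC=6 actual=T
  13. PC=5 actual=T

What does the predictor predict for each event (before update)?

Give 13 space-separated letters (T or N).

Ev 1: PC=6 idx=0 pred=N actual=T -> ctr[0]=1
Ev 2: PC=5 idx=2 pred=N actual=T -> ctr[2]=1
Ev 3: PC=3 idx=0 pred=N actual=N -> ctr[0]=0
Ev 4: PC=5 idx=2 pred=N actual=N -> ctr[2]=0
Ev 5: PC=3 idx=0 pred=N actual=N -> ctr[0]=0
Ev 6: PC=5 idx=2 pred=N actual=N -> ctr[2]=0
Ev 7: PC=6 idx=0 pred=N actual=T -> ctr[0]=1
Ev 8: PC=6 idx=0 pred=N actual=N -> ctr[0]=0
Ev 9: PC=6 idx=0 pred=N actual=N -> ctr[0]=0
Ev 10: PC=6 idx=0 pred=N actual=T -> ctr[0]=1
Ev 11: PC=3 idx=0 pred=N actual=T -> ctr[0]=2
Ev 12: PC=6 idx=0 pred=T actual=T -> ctr[0]=3
Ev 13: PC=5 idx=2 pred=N actual=T -> ctr[2]=1

Answer: N N N N N N N N N N N T N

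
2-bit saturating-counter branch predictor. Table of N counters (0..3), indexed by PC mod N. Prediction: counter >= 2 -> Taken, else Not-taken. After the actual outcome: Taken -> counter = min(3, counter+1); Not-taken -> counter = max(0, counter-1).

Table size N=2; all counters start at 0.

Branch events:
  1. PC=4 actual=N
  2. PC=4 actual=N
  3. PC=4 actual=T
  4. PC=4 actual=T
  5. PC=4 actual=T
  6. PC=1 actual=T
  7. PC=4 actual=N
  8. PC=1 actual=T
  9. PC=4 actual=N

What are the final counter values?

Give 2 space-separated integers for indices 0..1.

Ev 1: PC=4 idx=0 pred=N actual=N -> ctr[0]=0
Ev 2: PC=4 idx=0 pred=N actual=N -> ctr[0]=0
Ev 3: PC=4 idx=0 pred=N actual=T -> ctr[0]=1
Ev 4: PC=4 idx=0 pred=N actual=T -> ctr[0]=2
Ev 5: PC=4 idx=0 pred=T actual=T -> ctr[0]=3
Ev 6: PC=1 idx=1 pred=N actual=T -> ctr[1]=1
Ev 7: PC=4 idx=0 pred=T actual=N -> ctr[0]=2
Ev 8: PC=1 idx=1 pred=N actual=T -> ctr[1]=2
Ev 9: PC=4 idx=0 pred=T actual=N -> ctr[0]=1

Answer: 1 2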